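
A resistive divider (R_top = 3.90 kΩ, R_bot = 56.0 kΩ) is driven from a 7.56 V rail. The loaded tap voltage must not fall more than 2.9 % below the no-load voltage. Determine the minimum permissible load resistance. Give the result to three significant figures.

R_L(min) ≈ 122 kΩ

Output resistance R_th = R_top‖R_bot = (3.90 × 56.0)/59.90 = 3.646 kΩ.
The fractional drop is R_th/(R_th + R_L); requiring this ≤ 0.0290 gives R_L ≥ R_th(1/0.0290 − 1) = 3.646 × 33.48 = 122 kΩ.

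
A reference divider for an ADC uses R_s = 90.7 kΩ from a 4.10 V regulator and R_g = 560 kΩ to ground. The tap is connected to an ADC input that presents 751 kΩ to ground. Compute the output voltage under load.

The load sits in parallel with R_g: R_g‖R_L = (560 × 751) / (560 + 751) = 320.8 kΩ.
V_out = 4.10 × 320.8 / (90.7 + 320.8) = 4.10 × 320.8/411.5 = 3.20 V.
(Unloaded it would have been 3.53 V.)

V_out ≈ 3.20 V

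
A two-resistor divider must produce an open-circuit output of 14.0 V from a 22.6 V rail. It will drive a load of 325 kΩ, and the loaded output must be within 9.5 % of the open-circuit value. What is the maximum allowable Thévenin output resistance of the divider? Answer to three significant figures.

R_th ≤ 34.1 kΩ

Loading drop = R_th/(R_th + R_L) ≤ 0.0950, so R_th ≤ R_L · ε/(1−ε) = 325 kΩ × 0.0950/0.9050 = 34.1 kΩ.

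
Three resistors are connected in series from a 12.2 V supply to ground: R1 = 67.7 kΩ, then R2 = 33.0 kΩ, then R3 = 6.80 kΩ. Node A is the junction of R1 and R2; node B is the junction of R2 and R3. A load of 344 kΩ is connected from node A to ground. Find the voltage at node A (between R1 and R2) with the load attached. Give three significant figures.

Below node A the series string R2+R3 = 39.80 kΩ sits in parallel with the 344 kΩ load: 35.67 kΩ.
V_A = 12.2 × 35.67/(67.7 + 35.67) = 4.21 V.

V ≈ 4.21 V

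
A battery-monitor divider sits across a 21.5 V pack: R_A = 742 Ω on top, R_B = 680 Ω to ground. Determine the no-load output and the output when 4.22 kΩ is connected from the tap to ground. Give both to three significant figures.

Open-circuit: V = 21.5 × 680/(742 + 680) = 10.3 V.
With the load, R_B becomes R_B‖R_L = 585.6 Ω, so V = 21.5 × 585.6/1328 = 9.48 V.

Unloaded: 10.3 V; loaded: 9.48 V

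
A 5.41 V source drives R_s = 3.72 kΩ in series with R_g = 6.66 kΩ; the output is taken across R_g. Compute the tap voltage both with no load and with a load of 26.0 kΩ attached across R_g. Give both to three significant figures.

Open-circuit: V = 5.41 × 6.66/(3.72 + 6.66) = 3.47 V.
With the load, R_g becomes R_g‖R_L = 5.302 kΩ, so V = 5.41 × 5.302/9.022 = 3.18 V.

Unloaded: 3.47 V; loaded: 3.18 V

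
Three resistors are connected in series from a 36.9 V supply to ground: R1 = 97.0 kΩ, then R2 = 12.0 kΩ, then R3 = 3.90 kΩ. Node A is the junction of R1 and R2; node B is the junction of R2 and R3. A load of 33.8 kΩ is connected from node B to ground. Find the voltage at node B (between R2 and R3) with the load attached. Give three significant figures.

At node B, R3 is in parallel with the load: R3‖R_L = 3.497 kΩ.
Below node A the resistance is R2 + (R3‖R_L) = 15.50 kΩ, so V_A = 36.9 × 15.50/112.5 = 5.083 V.
Then V_B = V_A × (R3‖R_L)/(R2 + R3‖R_L) = 5.083 × 3.497/15.50 = 1.15 V.

V ≈ 1.15 V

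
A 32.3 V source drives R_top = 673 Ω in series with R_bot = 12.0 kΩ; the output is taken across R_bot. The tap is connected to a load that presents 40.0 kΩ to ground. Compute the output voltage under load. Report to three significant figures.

V_out ≈ 30.1 V

The load sits in parallel with R_bot: R_bot‖R_L = (12000 × 40000) / (12000 + 40000) = 9231 Ω.
V_out = 32.3 × 9231 / (673 + 9231) = 32.3 × 9231/9904 = 30.1 V.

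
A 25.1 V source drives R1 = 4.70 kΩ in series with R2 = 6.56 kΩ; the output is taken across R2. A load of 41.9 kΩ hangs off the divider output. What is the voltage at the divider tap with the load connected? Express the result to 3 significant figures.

V_out ≈ 13.7 V

The load sits in parallel with R2: R2‖R_L = (6.56 × 41.9) / (6.56 + 41.9) = 5.672 kΩ.
V_out = 25.1 × 5.672 / (4.70 + 5.672) = 25.1 × 5.672/10.37 = 13.7 V.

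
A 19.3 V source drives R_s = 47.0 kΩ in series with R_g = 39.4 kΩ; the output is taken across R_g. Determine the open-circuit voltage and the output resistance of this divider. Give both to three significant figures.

V_th is the open-circuit tap voltage: 19.3 × 39.4/(47.0 + 39.4) = 8.80 V.
With the supply zeroed, R_s and R_g appear in parallel from the tap: R_th = R_s‖R_g = (47.0 × 39.4)/86.40 = 21.4 kΩ.

V_th = 8.80 V, R_th = 21.4 kΩ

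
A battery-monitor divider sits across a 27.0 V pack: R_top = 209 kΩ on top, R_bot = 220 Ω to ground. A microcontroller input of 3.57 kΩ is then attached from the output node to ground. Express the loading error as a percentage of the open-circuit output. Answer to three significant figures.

5.80 %

The divider's output (Thévenin) resistance is R_top‖R_bot = 219.8 Ω.
Fractional drop under load = R_th/(R_th + R_L) = 219.8 / (219.8 + 3570) = 0.05799.
So the output falls by 5.80 %.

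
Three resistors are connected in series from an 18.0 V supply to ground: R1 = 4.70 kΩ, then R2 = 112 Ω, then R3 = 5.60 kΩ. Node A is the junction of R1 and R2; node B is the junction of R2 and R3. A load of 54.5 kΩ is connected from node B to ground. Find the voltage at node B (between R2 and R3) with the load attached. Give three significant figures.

At node B, R3 is in parallel with the load: R3‖R_L = 5078 Ω.
Below node A the resistance is R2 + (R3‖R_L) = 5190 Ω, so V_A = 18.0 × 5190/9890 = 9.446 V.
Then V_B = V_A × (R3‖R_L)/(R2 + R3‖R_L) = 9.446 × 5078/5190 = 9.24 V.

V ≈ 9.24 V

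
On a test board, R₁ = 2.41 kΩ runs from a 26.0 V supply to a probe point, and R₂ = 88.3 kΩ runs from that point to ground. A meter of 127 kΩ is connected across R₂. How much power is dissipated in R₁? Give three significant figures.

P ≈ 0.549 mW

Total resistance from the source is R₁ + (R₂‖R_L) = 54.50 kΩ, so I = 26.0/54.50 kΩ = 0.4771 mA.
P = I²·R₁ = (0.4771 mA)² × 2.41 kΩ = 0.549 mW.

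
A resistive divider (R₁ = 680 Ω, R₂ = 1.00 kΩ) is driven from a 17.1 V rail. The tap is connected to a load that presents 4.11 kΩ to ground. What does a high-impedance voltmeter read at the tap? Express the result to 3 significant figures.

V_out ≈ 9.27 V

The load sits in parallel with R₂: R₂‖R_L = (1000 × 4110) / (1000 + 4110) = 804.3 Ω.
V_out = 17.1 × 804.3 / (680 + 804.3) = 17.1 × 804.3/1484 = 9.27 V.
(Unloaded it would have been 10.2 V.)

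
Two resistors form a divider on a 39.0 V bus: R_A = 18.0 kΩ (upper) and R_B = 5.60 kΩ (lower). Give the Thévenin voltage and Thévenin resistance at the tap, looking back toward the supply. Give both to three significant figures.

V_th is the open-circuit tap voltage: 39.0 × 5.60/(18.0 + 5.60) = 9.25 V.
With the supply zeroed, R_A and R_B appear in parallel from the tap: R_th = R_A‖R_B = (18.0 × 5.60)/23.60 = 4.27 kΩ.

V_th = 9.25 V, R_th = 4.27 kΩ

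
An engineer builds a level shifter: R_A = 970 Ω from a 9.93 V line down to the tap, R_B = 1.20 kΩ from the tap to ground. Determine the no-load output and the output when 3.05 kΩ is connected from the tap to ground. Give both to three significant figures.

Open-circuit: V = 9.93 × 1200/(970 + 1200) = 5.49 V.
With the load, R_B becomes R_B‖R_L = 861.2 Ω, so V = 9.93 × 861.2/1831 = 4.67 V.

Unloaded: 5.49 V; loaded: 4.67 V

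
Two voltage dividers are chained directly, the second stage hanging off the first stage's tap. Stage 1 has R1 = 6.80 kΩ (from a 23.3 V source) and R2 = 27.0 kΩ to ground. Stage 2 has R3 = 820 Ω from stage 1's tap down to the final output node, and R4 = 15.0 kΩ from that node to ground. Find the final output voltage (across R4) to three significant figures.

Stage 2 presents R3+R4 = 15820 Ω as a load on stage 1's tap.
Stage 1's lower leg becomes R2‖(R3+R4) = 9975 Ω, so V_mid = 23.3 × 9975/16780 = 13.86 V.
Stage 2 is itself unloaded: V_out = V_mid × R4/(R3+R4) = 13.86 × 15000/15820 = 13.1 V.

V_out ≈ 13.1 V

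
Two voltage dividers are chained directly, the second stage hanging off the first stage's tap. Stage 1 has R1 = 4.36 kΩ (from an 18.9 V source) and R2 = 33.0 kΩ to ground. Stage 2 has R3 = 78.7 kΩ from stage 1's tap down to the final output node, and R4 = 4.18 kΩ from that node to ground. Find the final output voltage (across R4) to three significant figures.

V_out ≈ 0.805 V

Stage 2 presents R3+R4 = 82.88 kΩ as a load on stage 1's tap.
Stage 1's lower leg becomes R2‖(R3+R4) = 23.60 kΩ, so V_mid = 18.9 × 23.60/27.96 = 15.95 V.
Stage 2 is itself unloaded: V_out = V_mid × R4/(R3+R4) = 15.95 × 4.18/82.88 = 0.805 V.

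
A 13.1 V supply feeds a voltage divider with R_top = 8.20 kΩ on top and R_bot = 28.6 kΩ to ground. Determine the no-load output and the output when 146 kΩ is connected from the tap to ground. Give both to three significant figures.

Open-circuit: V = 13.1 × 28.6/(8.20 + 28.6) = 10.2 V.
With the load, R_bot becomes R_bot‖R_L = 23.92 kΩ, so V = 13.1 × 23.92/32.12 = 9.76 V.

Unloaded: 10.2 V; loaded: 9.76 V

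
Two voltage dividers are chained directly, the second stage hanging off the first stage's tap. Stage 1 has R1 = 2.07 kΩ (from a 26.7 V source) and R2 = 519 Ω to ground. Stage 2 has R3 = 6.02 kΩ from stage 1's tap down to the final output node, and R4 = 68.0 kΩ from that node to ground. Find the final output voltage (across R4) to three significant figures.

V_out ≈ 4.89 V

Stage 2 presents R3+R4 = 74020 Ω as a load on stage 1's tap.
Stage 1's lower leg becomes R2‖(R3+R4) = 515.4 Ω, so V_mid = 26.7 × 515.4/2585 = 5.323 V.
Stage 2 is itself unloaded: V_out = V_mid × R4/(R3+R4) = 5.323 × 68000/74020 = 4.89 V.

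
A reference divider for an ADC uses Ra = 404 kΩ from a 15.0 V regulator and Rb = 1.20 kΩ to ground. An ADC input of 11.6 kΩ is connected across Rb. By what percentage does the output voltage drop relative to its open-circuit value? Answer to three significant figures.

9.35 %

Unloaded V = 15.0 × 1.20/405.2 = 0.044423 V.
Loaded: Rb‖R_L = 1.087 kΩ, giving V = 15.0 × 1.087/405.1 = 0.040269 V.
Drop = (0.044423 − 0.040269) / 0.044423 = 9.35 %.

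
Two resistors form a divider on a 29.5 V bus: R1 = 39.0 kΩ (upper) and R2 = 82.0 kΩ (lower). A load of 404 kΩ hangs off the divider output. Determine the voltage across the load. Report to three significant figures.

The load sits in parallel with R2: R2‖R_L = (82.0 × 404) / (82.0 + 404) = 68.16 kΩ.
V_out = 29.5 × 68.16 / (39.0 + 68.16) = 29.5 × 68.16/107.2 = 18.8 V.

V_out ≈ 18.8 V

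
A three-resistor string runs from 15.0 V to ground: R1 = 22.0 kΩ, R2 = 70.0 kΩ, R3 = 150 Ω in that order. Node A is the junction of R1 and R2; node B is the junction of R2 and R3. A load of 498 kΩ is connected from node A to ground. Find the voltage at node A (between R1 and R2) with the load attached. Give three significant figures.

V ≈ 11.0 V

Below node A the series string R2+R3 = 70150 Ω sits in parallel with the 498000 Ω load: 61490 Ω.
V_A = 15.0 × 61490/(22000 + 61490) = 11.0 V.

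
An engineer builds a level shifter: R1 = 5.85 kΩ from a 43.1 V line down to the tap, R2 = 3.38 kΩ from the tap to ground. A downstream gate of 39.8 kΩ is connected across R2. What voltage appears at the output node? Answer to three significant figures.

V_out ≈ 15.0 V

The load sits in parallel with R2: R2‖R_L = (3.38 × 39.8) / (3.38 + 39.8) = 3.115 kΩ.
V_out = 43.1 × 3.115 / (5.85 + 3.115) = 43.1 × 3.115/8.965 = 15.0 V.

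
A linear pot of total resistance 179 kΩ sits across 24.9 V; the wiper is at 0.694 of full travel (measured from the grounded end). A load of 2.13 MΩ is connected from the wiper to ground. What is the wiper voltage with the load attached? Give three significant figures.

V ≈ 17.0 V

The wiper splits the pot into (1−α)R = 54.77 kΩ above and αR = 124.2 kΩ below.
Lower section ‖ load = 117.4 kΩ.
V_wiper = 24.9 × 117.4/(54.77 + 117.4) = 17.0 V.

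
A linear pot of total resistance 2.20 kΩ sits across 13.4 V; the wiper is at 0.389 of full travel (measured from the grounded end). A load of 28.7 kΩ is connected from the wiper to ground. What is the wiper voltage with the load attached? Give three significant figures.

V ≈ 5.12 V

The wiper splits the pot into (1−α)R = 1344 Ω above and αR = 855.8 Ω below.
Lower section ‖ load = 831.0 Ω.
V_wiper = 13.4 × 831.0/(1344 + 831.0) = 5.12 V.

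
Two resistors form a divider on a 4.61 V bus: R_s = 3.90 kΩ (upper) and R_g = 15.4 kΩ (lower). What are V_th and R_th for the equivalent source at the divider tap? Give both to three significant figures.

V_th is the open-circuit tap voltage: 4.61 × 15.4/(3.90 + 15.4) = 3.68 V.
With the supply zeroed, R_s and R_g appear in parallel from the tap: R_th = R_s‖R_g = (3.90 × 15.4)/19.30 = 3.11 kΩ.

V_th = 3.68 V, R_th = 3.11 kΩ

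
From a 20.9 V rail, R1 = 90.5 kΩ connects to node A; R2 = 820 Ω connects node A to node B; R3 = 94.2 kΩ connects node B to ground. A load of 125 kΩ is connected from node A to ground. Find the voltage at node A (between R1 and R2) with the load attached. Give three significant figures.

V ≈ 7.81 V

Below node A the series string R2+R3 = 95020 Ω sits in parallel with the 125000 Ω load: 53980 Ω.
V_A = 20.9 × 53980/(90500 + 53980) = 7.81 V.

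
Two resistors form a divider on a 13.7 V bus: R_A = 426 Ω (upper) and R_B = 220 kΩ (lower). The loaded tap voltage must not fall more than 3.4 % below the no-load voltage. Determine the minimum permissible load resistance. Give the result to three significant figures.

Output resistance R_th = R_A‖R_B = (426 × 220000)/220400 = 425.2 Ω.
The fractional drop is R_th/(R_th + R_L); requiring this ≤ 0.0340 gives R_L ≥ R_th(1/0.0340 − 1) = 425.2 × 28.41 = 12.1 kΩ.

R_L(min) ≈ 12.1 kΩ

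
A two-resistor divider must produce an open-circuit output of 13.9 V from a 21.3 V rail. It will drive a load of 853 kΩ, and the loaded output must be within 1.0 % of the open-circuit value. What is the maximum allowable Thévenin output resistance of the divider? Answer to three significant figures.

Loading drop = R_th/(R_th + R_L) ≤ 0.0100, so R_th ≤ R_L · ε/(1−ε) = 853 kΩ × 0.0100/0.9900 = 8.62 kΩ.
(Any R1, R2 with R2/(R1+R2) = 0.653 and R1‖R2 ≤ 8.62 kΩ will meet the spec.)

R_th ≤ 8.62 kΩ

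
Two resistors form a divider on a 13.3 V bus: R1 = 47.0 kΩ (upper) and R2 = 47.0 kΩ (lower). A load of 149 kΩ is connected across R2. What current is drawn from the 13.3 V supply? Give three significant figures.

I ≈ 0.161 mA

R2‖R_L = 35.73 kΩ, so the source sees R1 + R2‖R_L = 82.73 kΩ.
I = 13.3 V / 82.73 kΩ = 0.161 mA.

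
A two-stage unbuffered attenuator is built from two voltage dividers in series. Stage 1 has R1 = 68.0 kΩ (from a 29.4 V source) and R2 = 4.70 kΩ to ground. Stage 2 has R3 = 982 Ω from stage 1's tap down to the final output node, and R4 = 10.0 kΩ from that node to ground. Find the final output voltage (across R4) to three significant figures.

V_out ≈ 1.24 V

Stage 2 presents R3+R4 = 10980 Ω as a load on stage 1's tap.
Stage 1's lower leg becomes R2‖(R3+R4) = 3291 Ω, so V_mid = 29.4 × 3291/71290 = 1.357 V.
Stage 2 is itself unloaded: V_out = V_mid × R4/(R3+R4) = 1.357 × 10000/10980 = 1.24 V.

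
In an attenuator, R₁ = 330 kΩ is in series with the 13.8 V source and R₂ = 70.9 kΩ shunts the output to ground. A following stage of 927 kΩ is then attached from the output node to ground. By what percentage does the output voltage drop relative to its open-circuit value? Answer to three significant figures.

5.92 %

The divider's output (Thévenin) resistance is R₁‖R₂ = 58.36 kΩ.
Fractional drop under load = R_th/(R_th + R_L) = 58.36 / (58.36 + 927) = 0.05923.
So the output falls by 5.92 %.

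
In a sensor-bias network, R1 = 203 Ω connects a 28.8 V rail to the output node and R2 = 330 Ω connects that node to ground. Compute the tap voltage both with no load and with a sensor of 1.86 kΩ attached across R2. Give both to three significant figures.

Unloaded: 17.8 V; loaded: 16.7 V

Open-circuit: V = 28.8 × 330/(203 + 330) = 17.8 V.
With the load, R2 becomes R2‖R_L = 280.3 Ω, so V = 28.8 × 280.3/483.3 = 16.7 V.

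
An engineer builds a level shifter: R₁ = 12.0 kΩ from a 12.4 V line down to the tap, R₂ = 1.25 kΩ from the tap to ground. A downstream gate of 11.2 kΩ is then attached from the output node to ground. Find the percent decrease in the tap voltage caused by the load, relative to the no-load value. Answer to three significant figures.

The divider's output (Thévenin) resistance is R₁‖R₂ = 1.132 kΩ.
Fractional drop under load = R_th/(R_th + R_L) = 1.132 / (1.132 + 11.2) = 0.09180.
So the output falls by 9.18 %.

9.18 %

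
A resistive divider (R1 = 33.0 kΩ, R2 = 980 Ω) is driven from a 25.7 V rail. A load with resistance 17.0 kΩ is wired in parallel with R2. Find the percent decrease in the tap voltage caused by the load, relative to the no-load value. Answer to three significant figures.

The divider's output (Thévenin) resistance is R1‖R2 = 951.7 Ω.
Fractional drop under load = R_th/(R_th + R_L) = 951.7 / (951.7 + 17000) = 0.05302.
So the output falls by 5.30 %.

5.30 %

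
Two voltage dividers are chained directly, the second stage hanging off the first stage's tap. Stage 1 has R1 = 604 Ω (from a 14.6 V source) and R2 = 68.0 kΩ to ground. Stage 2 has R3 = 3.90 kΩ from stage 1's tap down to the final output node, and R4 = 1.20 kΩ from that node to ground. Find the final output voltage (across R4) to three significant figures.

V_out ≈ 3.05 V

Stage 2 presents R3+R4 = 5100 Ω as a load on stage 1's tap.
Stage 1's lower leg becomes R2‖(R3+R4) = 4744 Ω, so V_mid = 14.6 × 4744/5348 = 12.95 V.
Stage 2 is itself unloaded: V_out = V_mid × R4/(R3+R4) = 12.95 × 1200/5100 = 3.05 V.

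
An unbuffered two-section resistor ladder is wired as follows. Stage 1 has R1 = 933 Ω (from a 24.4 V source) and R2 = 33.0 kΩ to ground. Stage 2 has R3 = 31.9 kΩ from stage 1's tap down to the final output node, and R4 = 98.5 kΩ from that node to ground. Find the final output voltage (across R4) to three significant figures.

V_out ≈ 17.8 V

Stage 2 presents R3+R4 = 130400 Ω as a load on stage 1's tap.
Stage 1's lower leg becomes R2‖(R3+R4) = 26340 Ω, so V_mid = 24.4 × 26340/27270 = 23.57 V.
Stage 2 is itself unloaded: V_out = V_mid × R4/(R3+R4) = 23.57 × 98500/130400 = 17.8 V.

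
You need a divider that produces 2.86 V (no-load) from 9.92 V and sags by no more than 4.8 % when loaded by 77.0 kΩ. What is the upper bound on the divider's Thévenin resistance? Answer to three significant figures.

Loading drop = R_th/(R_th + R_L) ≤ 0.0480, so R_th ≤ R_L · ε/(1−ε) = 77.0 kΩ × 0.0480/0.9520 = 3.88 kΩ.
(Any R1, R2 with R2/(R1+R2) = 0.288 and R1‖R2 ≤ 3.88 kΩ will meet the spec.)

R_th ≤ 3.88 kΩ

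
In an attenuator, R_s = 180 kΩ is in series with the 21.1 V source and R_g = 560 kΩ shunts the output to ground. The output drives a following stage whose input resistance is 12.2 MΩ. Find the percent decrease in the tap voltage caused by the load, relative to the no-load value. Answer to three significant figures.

1.10 %

The divider's output (Thévenin) resistance is R_s‖R_g = 136.2 kΩ.
Fractional drop under load = R_th/(R_th + R_L) = 136.2 / (136.2 + 12200) = 0.01104.
So the output falls by 1.10 %.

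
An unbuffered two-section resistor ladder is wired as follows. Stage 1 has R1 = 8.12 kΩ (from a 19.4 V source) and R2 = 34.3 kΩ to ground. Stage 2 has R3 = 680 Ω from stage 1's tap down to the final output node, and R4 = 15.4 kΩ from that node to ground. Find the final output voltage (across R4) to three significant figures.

V_out ≈ 10.7 V

Stage 2 presents R3+R4 = 16080 Ω as a load on stage 1's tap.
Stage 1's lower leg becomes R2‖(R3+R4) = 10950 Ω, so V_mid = 19.4 × 10950/19070 = 11.14 V.
Stage 2 is itself unloaded: V_out = V_mid × R4/(R3+R4) = 11.14 × 15400/16080 = 10.7 V.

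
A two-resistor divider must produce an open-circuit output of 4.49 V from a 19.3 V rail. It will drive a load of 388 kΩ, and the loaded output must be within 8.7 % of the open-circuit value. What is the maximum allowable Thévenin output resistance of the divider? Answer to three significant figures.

Loading drop = R_th/(R_th + R_L) ≤ 0.0870, so R_th ≤ R_L · ε/(1−ε) = 388 kΩ × 0.0870/0.9130 = 37.0 kΩ.
(Any R1, R2 with R2/(R1+R2) = 0.233 and R1‖R2 ≤ 37.0 kΩ will meet the spec.)

R_th ≤ 37.0 kΩ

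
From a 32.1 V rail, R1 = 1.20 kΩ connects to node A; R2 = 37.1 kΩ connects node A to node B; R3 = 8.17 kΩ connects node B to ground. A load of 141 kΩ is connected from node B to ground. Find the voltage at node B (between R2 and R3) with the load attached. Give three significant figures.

At node B, R3 is in parallel with the load: R3‖R_L = 7.723 kΩ.
Below node A the resistance is R2 + (R3‖R_L) = 44.82 kΩ, so V_A = 32.1 × 44.82/46.02 = 31.26 V.
Then V_B = V_A × (R3‖R_L)/(R2 + R3‖R_L) = 31.26 × 7.723/44.82 = 5.39 V.

V ≈ 5.39 V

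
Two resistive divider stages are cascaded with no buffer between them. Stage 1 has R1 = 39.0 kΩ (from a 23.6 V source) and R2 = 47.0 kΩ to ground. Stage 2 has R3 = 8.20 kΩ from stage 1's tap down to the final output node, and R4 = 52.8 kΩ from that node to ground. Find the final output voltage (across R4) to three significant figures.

Stage 2 presents R3+R4 = 61.00 kΩ as a load on stage 1's tap.
Stage 1's lower leg becomes R2‖(R3+R4) = 26.55 kΩ, so V_mid = 23.6 × 26.55/65.55 = 9.558 V.
Stage 2 is itself unloaded: V_out = V_mid × R4/(R3+R4) = 9.558 × 52.8/61.00 = 8.27 V.

V_out ≈ 8.27 V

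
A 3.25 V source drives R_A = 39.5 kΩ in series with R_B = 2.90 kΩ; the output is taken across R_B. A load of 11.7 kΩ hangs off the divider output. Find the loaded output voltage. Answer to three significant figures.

V_out ≈ 0.181 V

The load sits in parallel with R_B: R_B‖R_L = (2.90 × 11.7) / (2.90 + 11.7) = 2.324 kΩ.
V_out = 3.25 × 2.324 / (39.5 + 2.324) = 3.25 × 2.324/41.82 = 0.181 V.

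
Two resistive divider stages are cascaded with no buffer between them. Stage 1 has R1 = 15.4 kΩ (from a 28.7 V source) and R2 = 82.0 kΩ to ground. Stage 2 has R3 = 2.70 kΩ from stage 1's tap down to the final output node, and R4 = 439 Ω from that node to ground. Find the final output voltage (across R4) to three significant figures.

V_out ≈ 0.659 V

Stage 2 presents R3+R4 = 3139 Ω as a load on stage 1's tap.
Stage 1's lower leg becomes R2‖(R3+R4) = 3023 Ω, so V_mid = 28.7 × 3023/18420 = 4.710 V.
Stage 2 is itself unloaded: V_out = V_mid × R4/(R3+R4) = 4.710 × 439/3139 = 0.659 V.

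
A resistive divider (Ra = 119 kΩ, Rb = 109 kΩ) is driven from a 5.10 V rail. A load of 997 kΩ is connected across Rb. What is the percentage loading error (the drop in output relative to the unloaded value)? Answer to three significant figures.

The divider's output (Thévenin) resistance is Ra‖Rb = 56.89 kΩ.
Fractional drop under load = R_th/(R_th + R_L) = 56.89 / (56.89 + 997) = 0.05398.
So the output falls by 5.40 %.

5.40 %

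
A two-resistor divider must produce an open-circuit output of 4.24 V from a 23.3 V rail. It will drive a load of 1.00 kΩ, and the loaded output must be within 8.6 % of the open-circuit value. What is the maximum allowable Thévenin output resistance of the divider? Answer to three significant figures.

Loading drop = R_th/(R_th + R_L) ≤ 0.0860, so R_th ≤ R_L · ε/(1−ε) = 1.00 kΩ × 0.0860/0.9140 = 94.1 Ω.

R_th ≤ 94.1 Ω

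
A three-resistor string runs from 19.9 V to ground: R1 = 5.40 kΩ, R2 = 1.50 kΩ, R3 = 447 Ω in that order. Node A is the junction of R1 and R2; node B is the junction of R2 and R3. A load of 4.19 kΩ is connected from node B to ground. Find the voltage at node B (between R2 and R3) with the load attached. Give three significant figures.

At node B, R3 is in parallel with the load: R3‖R_L = 403.9 Ω.
Below node A the resistance is R2 + (R3‖R_L) = 1904 Ω, so V_A = 19.9 × 1904/7304 = 5.187 V.
Then V_B = V_A × (R3‖R_L)/(R2 + R3‖R_L) = 5.187 × 403.9/1904 = 1.10 V.

V ≈ 1.10 V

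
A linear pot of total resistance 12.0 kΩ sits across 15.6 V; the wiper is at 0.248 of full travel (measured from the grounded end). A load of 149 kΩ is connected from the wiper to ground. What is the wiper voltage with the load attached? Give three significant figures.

The wiper splits the pot into (1−α)R = 9.024 kΩ above and αR = 2.976 kΩ below.
Lower section ‖ load = 2.918 kΩ.
V_wiper = 15.6 × 2.918/(9.024 + 2.918) = 3.81 V.

V ≈ 3.81 V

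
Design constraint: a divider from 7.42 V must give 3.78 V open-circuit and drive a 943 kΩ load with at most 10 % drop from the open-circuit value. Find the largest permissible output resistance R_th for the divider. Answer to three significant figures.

Loading drop = R_th/(R_th + R_L) ≤ 0.100, so R_th ≤ R_L · ε/(1−ε) = 943 kΩ × 0.100/0.9000 = 105 kΩ.
(Any R1, R2 with R2/(R1+R2) = 0.509 and R1‖R2 ≤ 105 kΩ will meet the spec.)

R_th ≤ 105 kΩ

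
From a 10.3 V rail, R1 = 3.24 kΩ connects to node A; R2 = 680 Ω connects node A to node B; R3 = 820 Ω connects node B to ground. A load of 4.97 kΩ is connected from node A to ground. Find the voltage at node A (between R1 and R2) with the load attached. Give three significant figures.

Below node A the series string R2+R3 = 1500 Ω sits in parallel with the 4970 Ω load: 1152 Ω.
V_A = 10.3 × 1152/(3240 + 1152) = 2.70 V.

V ≈ 2.70 V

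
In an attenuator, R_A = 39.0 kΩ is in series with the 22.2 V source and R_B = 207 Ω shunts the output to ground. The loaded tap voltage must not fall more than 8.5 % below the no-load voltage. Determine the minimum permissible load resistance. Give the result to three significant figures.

Output resistance R_th = R_A‖R_B = (39000 × 207)/39210 = 205.9 Ω.
The fractional drop is R_th/(R_th + R_L); requiring this ≤ 0.0850 gives R_L ≥ R_th(1/0.0850 − 1) = 205.9 × 10.76 = 2.22 kΩ.

R_L(min) ≈ 2.22 kΩ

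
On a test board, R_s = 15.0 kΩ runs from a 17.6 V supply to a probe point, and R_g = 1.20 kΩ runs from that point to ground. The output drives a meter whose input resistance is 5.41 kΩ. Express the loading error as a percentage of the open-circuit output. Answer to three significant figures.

Unloaded V = 17.6 × 1.20/16.20 = 1.304 V.
Loaded: R_g‖R_L = 0.9821 kΩ, giving V = 17.6 × 0.9821/15.98 = 1.082 V.
Drop = (1.304 − 1.082) / 1.304 = 17.0 %.

17.0 %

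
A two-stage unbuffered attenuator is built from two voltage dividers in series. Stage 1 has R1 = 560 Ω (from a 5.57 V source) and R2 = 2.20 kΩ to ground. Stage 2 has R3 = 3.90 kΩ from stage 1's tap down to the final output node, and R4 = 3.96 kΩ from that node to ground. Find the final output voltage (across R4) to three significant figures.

V_out ≈ 2.12 V

Stage 2 presents R3+R4 = 7860 Ω as a load on stage 1's tap.
Stage 1's lower leg becomes R2‖(R3+R4) = 1719 Ω, so V_mid = 5.57 × 1719/2279 = 4.201 V.
Stage 2 is itself unloaded: V_out = V_mid × R4/(R3+R4) = 4.201 × 3960/7860 = 2.12 V.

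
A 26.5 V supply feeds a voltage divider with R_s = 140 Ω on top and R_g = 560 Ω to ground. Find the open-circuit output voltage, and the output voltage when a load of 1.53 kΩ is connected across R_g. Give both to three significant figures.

Unloaded: 21.2 V; loaded: 19.8 V

Open-circuit: V = 26.5 × 560/(140 + 560) = 21.2 V.
With the load, R_g becomes R_g‖R_L = 410.0 Ω, so V = 26.5 × 410.0/550.0 = 19.8 V.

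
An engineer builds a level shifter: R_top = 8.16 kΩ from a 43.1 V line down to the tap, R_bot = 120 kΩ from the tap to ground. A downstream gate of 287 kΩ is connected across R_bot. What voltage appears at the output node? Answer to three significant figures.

The load sits in parallel with R_bot: R_bot‖R_L = (120 × 287) / (120 + 287) = 84.62 kΩ.
V_out = 43.1 × 84.62 / (8.16 + 84.62) = 43.1 × 84.62/92.78 = 39.3 V.

V_out ≈ 39.3 V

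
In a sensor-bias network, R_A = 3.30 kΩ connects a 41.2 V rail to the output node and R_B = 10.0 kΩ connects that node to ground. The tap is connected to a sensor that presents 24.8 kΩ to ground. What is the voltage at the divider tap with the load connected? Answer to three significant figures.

The load sits in parallel with R_B: R_B‖R_L = (10.0 × 24.8) / (10.0 + 24.8) = 7.126 kΩ.
V_out = 41.2 × 7.126 / (3.30 + 7.126) = 41.2 × 7.126/10.43 = 28.2 V.

V_out ≈ 28.2 V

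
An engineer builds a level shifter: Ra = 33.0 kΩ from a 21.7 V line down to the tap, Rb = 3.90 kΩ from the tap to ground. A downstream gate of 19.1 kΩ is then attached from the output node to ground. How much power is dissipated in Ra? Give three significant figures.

Total resistance from the source is Ra + (Rb‖R_L) = 36.24 kΩ, so I = 21.7/36.24 kΩ = 0.5988 mA.
P = I²·Ra = (0.5988 mA)² × 33.0 kΩ = 11.8 mW.

P ≈ 11.8 mW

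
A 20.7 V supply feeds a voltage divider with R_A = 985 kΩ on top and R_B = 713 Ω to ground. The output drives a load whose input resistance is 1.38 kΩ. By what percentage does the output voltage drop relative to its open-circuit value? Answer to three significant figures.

The divider's output (Thévenin) resistance is R_A‖R_B = 712.5 Ω.
Fractional drop under load = R_th/(R_th + R_L) = 712.5 / (712.5 + 1380) = 0.3405.
So the output falls by 34.0 %.

34.0 %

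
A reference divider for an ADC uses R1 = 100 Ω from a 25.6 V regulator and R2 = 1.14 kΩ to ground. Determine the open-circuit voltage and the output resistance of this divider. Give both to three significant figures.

V_th is the open-circuit tap voltage: 25.6 × 1140/(100 + 1140) = 23.5 V.
With the supply zeroed, R1 and R2 appear in parallel from the tap: R_th = R1‖R2 = (100 × 1140)/1240 = 91.9 Ω.

V_th = 23.5 V, R_th = 91.9 Ω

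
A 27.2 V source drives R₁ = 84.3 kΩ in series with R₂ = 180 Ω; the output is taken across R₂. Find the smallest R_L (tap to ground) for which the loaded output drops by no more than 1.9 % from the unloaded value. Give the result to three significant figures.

R_L(min) ≈ 9.27 kΩ

Output resistance R_th = R₁‖R₂ = (84300 × 180)/84480 = 179.6 Ω.
The fractional drop is R_th/(R_th + R_L); requiring this ≤ 0.0190 gives R_L ≥ R_th(1/0.0190 − 1) = 179.6 × 51.63 = 9.27 kΩ.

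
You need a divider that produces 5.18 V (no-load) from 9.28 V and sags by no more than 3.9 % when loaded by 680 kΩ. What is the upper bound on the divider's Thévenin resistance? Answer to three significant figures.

R_th ≤ 27.6 kΩ

Loading drop = R_th/(R_th + R_L) ≤ 0.0390, so R_th ≤ R_L · ε/(1−ε) = 680 kΩ × 0.0390/0.9610 = 27.6 kΩ.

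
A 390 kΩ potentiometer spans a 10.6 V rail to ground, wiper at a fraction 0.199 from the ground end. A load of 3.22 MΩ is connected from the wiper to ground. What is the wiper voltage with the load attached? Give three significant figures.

The wiper splits the pot into (1−α)R = 312.4 kΩ above and αR = 77.61 kΩ below.
Lower section ‖ load = 75.78 kΩ.
V_wiper = 10.6 × 75.78/(312.4 + 75.78) = 2.07 V.

V ≈ 2.07 V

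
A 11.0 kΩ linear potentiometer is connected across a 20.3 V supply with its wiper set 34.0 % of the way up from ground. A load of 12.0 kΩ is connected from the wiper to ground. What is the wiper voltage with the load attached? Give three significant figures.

V ≈ 5.72 V

The wiper splits the pot into (1−α)R = 7.260 kΩ above and αR = 3.740 kΩ below.
Lower section ‖ load = 2.851 kΩ.
V_wiper = 20.3 × 2.851/(7.260 + 2.851) = 5.72 V.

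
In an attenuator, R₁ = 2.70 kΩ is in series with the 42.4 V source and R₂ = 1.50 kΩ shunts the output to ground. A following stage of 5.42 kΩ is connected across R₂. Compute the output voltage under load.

The load sits in parallel with R₂: R₂‖R_L = (1.50 × 5.42) / (1.50 + 5.42) = 1.175 kΩ.
V_out = 42.4 × 1.175 / (2.70 + 1.175) = 42.4 × 1.175/3.875 = 12.9 V.

V_out ≈ 12.9 V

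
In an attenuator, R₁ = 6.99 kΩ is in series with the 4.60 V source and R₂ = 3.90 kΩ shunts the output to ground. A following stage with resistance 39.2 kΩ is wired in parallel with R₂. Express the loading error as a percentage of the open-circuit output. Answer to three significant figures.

The divider's output (Thévenin) resistance is R₁‖R₂ = 2.503 kΩ.
Fractional drop under load = R_th/(R_th + R_L) = 2.503 / (2.503 + 39.2) = 0.06003.
So the output falls by 6.00 %.

6.00 %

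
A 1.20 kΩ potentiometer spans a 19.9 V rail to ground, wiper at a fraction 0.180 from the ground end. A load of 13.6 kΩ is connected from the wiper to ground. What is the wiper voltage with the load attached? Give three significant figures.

V ≈ 3.54 V

The wiper splits the pot into (1−α)R = 984.0 Ω above and αR = 216.0 Ω below.
Lower section ‖ load = 212.6 Ω.
V_wiper = 19.9 × 212.6/(984.0 + 212.6) = 3.54 V.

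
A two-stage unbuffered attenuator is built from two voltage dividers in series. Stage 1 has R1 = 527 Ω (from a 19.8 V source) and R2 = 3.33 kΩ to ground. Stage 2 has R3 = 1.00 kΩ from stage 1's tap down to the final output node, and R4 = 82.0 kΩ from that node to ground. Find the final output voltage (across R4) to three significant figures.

Stage 2 presents R3+R4 = 83000 Ω as a load on stage 1's tap.
Stage 1's lower leg becomes R2‖(R3+R4) = 3202 Ω, so V_mid = 19.8 × 3202/3729 = 17.00 V.
Stage 2 is itself unloaded: V_out = V_mid × R4/(R3+R4) = 17.00 × 82000/83000 = 16.8 V.

V_out ≈ 16.8 V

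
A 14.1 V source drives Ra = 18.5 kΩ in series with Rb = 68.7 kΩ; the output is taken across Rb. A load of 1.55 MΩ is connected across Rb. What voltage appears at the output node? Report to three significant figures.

V_out ≈ 11.0 V

The load sits in parallel with Rb: Rb‖R_L = (68.7 × 1550) / (68.7 + 1550) = 65.78 kΩ.
V_out = 14.1 × 65.78 / (18.5 + 65.78) = 14.1 × 65.78/84.28 = 11.0 V.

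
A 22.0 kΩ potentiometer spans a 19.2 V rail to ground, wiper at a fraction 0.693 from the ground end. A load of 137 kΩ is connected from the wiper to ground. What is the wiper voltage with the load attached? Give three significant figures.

The wiper splits the pot into (1−α)R = 6.754 kΩ above and αR = 15.25 kΩ below.
Lower section ‖ load = 13.72 kΩ.
V_wiper = 19.2 × 13.72/(6.754 + 13.72) = 12.9 V.

V ≈ 12.9 V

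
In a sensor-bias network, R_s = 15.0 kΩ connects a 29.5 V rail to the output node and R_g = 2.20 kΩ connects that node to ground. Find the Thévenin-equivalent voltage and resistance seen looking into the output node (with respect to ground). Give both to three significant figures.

V_th is the open-circuit tap voltage: 29.5 × 2.20/(15.0 + 2.20) = 3.77 V.
With the supply zeroed, R_s and R_g appear in parallel from the tap: R_th = R_s‖R_g = (15.0 × 2.20)/17.20 = 1.92 kΩ.

V_th = 3.77 V, R_th = 1.92 kΩ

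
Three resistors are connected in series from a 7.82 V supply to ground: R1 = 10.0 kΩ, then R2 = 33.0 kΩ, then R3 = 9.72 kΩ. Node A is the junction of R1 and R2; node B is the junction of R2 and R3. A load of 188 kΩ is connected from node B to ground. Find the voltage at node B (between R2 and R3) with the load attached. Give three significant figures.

V ≈ 1.38 V

At node B, R3 is in parallel with the load: R3‖R_L = 9.242 kΩ.
Below node A the resistance is R2 + (R3‖R_L) = 42.24 kΩ, so V_A = 7.82 × 42.24/52.24 = 6.323 V.
Then V_B = V_A × (R3‖R_L)/(R2 + R3‖R_L) = 6.323 × 9.242/42.24 = 1.38 V.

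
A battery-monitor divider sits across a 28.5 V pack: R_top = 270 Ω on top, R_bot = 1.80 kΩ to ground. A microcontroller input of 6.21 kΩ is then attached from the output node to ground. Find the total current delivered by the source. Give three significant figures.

R_bot‖R_L = 1396 Ω, so the source sees R_top + R_bot‖R_L = 1666 Ω.
I = 28.5 V / 1666 Ω = 17.1 mA.

I ≈ 17.1 mA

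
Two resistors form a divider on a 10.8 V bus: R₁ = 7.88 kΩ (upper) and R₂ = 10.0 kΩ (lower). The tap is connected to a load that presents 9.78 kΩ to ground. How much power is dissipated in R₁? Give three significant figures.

P ≈ 5.59 mW

Total resistance from the source is R₁ + (R₂‖R_L) = 12.82 kΩ, so I = 10.8/12.82 kΩ = 0.8421 mA.
P = I²·R₁ = (0.8421 mA)² × 7.88 kΩ = 5.59 mW.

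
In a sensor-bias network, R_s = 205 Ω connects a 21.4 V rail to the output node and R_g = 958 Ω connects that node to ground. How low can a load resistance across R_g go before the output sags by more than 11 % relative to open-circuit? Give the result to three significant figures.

R_L(min) ≈ 1.37 kΩ

Output resistance R_th = R_s‖R_g = (205 × 958)/1163 = 168.9 Ω.
The fractional drop is R_th/(R_th + R_L); requiring this ≤ 0.110 gives R_L ≥ R_th(1/0.110 − 1) = 168.9 × 8.091 = 1.37 kΩ.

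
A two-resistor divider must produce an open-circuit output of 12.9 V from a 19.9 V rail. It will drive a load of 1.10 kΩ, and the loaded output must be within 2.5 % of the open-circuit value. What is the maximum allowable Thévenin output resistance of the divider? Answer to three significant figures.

Loading drop = R_th/(R_th + R_L) ≤ 0.0250, so R_th ≤ R_L · ε/(1−ε) = 1.10 kΩ × 0.0250/0.9750 = 28.2 Ω.
(Any R1, R2 with R2/(R1+R2) = 0.648 and R1‖R2 ≤ 28.2 Ω will meet the spec.)

R_th ≤ 28.2 Ω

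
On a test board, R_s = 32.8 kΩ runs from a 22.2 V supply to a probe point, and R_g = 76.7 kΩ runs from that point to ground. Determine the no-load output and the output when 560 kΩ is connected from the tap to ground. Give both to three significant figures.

Unloaded: 15.6 V; loaded: 14.9 V

Open-circuit: V = 22.2 × 76.7/(32.8 + 76.7) = 15.6 V.
With the load, R_g becomes R_g‖R_L = 67.46 kΩ, so V = 22.2 × 67.46/100.3 = 14.9 V.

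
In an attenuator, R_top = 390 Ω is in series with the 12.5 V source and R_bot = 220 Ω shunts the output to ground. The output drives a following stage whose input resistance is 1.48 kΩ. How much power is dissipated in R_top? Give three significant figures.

Total resistance from the source is R_top + (R_bot‖R_L) = 581.5 Ω, so I = 12.5/581.5 Ω = 21.50 mA.
P = I²·R_top = (21.50 mA)² × 390 Ω = 180 mW.

P ≈ 180 mW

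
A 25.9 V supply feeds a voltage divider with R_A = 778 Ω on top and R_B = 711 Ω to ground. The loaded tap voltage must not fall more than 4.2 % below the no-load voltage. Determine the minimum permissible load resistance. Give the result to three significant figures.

R_L(min) ≈ 8.47 kΩ

Output resistance R_th = R_A‖R_B = (778 × 711)/1489 = 371.5 Ω.
The fractional drop is R_th/(R_th + R_L); requiring this ≤ 0.0420 gives R_L ≥ R_th(1/0.0420 − 1) = 371.5 × 22.81 = 8.47 kΩ.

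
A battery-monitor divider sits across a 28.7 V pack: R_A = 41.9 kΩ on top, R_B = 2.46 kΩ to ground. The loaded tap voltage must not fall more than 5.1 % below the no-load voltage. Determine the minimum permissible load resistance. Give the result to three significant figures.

R_L(min) ≈ 43.2 kΩ

Output resistance R_th = R_A‖R_B = (41.9 × 2.46)/44.36 = 2.324 kΩ.
The fractional drop is R_th/(R_th + R_L); requiring this ≤ 0.0510 gives R_L ≥ R_th(1/0.0510 − 1) = 2.324 × 18.61 = 43.2 kΩ.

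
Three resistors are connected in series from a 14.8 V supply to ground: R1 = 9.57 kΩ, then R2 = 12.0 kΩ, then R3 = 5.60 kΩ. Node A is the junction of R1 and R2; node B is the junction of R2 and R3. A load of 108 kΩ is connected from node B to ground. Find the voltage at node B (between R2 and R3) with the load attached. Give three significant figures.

At node B, R3 is in parallel with the load: R3‖R_L = 5.324 kΩ.
Below node A the resistance is R2 + (R3‖R_L) = 17.32 kΩ, so V_A = 14.8 × 17.32/26.89 = 9.534 V.
Then V_B = V_A × (R3‖R_L)/(R2 + R3‖R_L) = 9.534 × 5.324/17.32 = 2.93 V.

V ≈ 2.93 V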